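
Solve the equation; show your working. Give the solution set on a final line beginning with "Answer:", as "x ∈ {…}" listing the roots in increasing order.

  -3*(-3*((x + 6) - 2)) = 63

Step 1. [-3*(-3*((x + 6) - 2)) = 63] -3 out front; divide by -3. So div: -3*((x + 6) - 2) = -21.
Step 2. [-3*((x + 6) - 2) = -21] leading coefficient -3: divide by -3. So div: (x + 6) - 2 = 7.
Step 3. [(x + 6) - 2 = 7] -2 is outermost — add 2 both sides, so sub: x + 6 = 9.
Step 4. [x + 6 = 9] the outer +6 inverts by subtracting 6, so sub: x = 3.

Answer: x ∈ {3}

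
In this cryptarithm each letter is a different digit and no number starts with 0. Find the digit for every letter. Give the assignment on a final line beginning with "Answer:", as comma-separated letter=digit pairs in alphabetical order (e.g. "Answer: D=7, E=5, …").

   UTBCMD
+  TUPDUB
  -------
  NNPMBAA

Step 1. [N] N is the leading digit of a 7-digit sum of two 6-digit numbers; the final carry is exactly 1, so N=1.
Step 2. [col 1: D + B ≡ A (mod 10)] several values work for D in column 1 (D + B ≡ A (mod 10), carry-in 0); try D=7. So D=7.
Step 3. [col 1: D + B ≡ A (mod 10)] several values work for A in column 1 (D + B ≡ A (mod 10), carry-in 0); try A=9. So A=9.
Step 4. [col 1: D + B ≡ A (mod 10)] column 1 reads D+B+carry(0)=A with D=7, A=9; with digits 1,7,9 already taken and all letters distinct, the only value for B is 2, so B=2.
Step 5. [col 2: M + U ≡ A (mod 10)] column 2 (M + U ≡ A (mod 10), carry-in 0) doesn't pin U yet; pick U=6 and continue. So U=6.
Step 6. [col 2: M + U ≡ A (mod 10)] column 2: given U=6, A=9, carry-in 0, and digits 1,2,6,7,9 already taken and all letters distinct, M+U≡A (mod 10) forces M=3 ⇒ M=3.
Step 7. [col 3: C + D ≡ B (mod 10)] column 3: given D=7, B=2, carry-in 0, and digits 1,2,3,6,7,9 already taken and all letters distinct, C+D≡B (mod 10) forces C=5, so C=5.
Step 8. [col 4: B + P ≡ M (mod 10)] column 4 reads B+P+carry(1)=M with B=2, M=3; with digits 1,2,3,5,6,7,9 already taken and all letters distinct, the only value for P is 0, so P=0.
Step 9. [col 5: T + U ≡ P (mod 10)] in column 5 we have T+U≡P with carry-in 0; given U=6, P=0 and digits 0,1,2,3,5,6,7,9 already taken and all letters distinct, that pins T to 4. So T=4.

Answer: A=9, B=2, C=5, D=7, M=3, N=1, P=0, T=4, U=6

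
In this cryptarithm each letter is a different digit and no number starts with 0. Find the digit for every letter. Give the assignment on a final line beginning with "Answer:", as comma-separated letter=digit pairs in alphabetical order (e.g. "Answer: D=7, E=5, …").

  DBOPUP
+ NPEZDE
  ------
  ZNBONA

Step 1. [col 1: P + E ≡ A (mod 10)] E=3 is one option consistent with column 1 (P + E ≡ A (mod 10), carry-in 0) — take it ⇒ E=3.
Step 2. [col 1: P + E ≡ A (mod 10)] several values work for P in column 1 (P + E ≡ A (mod 10), carry-in 0); try P=7. So P=7.
Step 3. [col 1: P + E ≡ A (mod 10)] column 1: given P=7, E=3, carry-in 0, and digits 3,7 already taken and all letters distinct, P+E≡A (mod 10) forces A=0, so A=0.
Step 4. [col 2: U + D ≡ N (mod 10)] column 2 (U + D ≡ N (mod 10), carry-in 1) doesn't pin N yet; pick N=6 and continue, so N=6.
Step 5. [col 2: U + D ≡ N (mod 10)] no forcing yet in column 2 (carry-in 1); U=4 is free and consistent — try it. So U=4.
Step 6. [col 2: U + D ≡ N (mod 10)] in column 2 we have U+D≡N with carry-in 1; given U=4, N=6 and digits 0,3,4,6,7 already taken and all letters distinct, that pins D to 1 ⇒ D=1.
Step 7. [col 3: P + Z ≡ O (mod 10)] several values work for Z in column 3 (P + Z ≡ O (mod 10), carry-in 0); try Z=8. So Z=8.
Step 8. [col 3: P + Z ≡ O (mod 10)] in column 3 we have P+Z≡O with carry-in 0; given P=7, Z=8 and digits 0,1,3,4,6,7,8 already taken and all letters distinct, that pins O to 5, so O=5.
Step 9. [col 4: O + E ≡ B (mod 10)] column 4: given O=5, E=3, carry-in 1, and digits 0,1,3,4,5,6,7,8 already taken and all letters distinct, O+E≡B (mod 10) forces B=9, so B=9.

Answer: A=0, B=9, D=1, E=3, N=6, O=5, P=7, U=4, Z=8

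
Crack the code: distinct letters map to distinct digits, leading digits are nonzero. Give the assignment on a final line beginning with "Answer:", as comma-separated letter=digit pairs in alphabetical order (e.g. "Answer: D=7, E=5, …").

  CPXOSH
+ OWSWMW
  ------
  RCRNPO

Step 1. [col 1: H + W ≡ O (mod 10)] column 1 (H + W ≡ O (mod 10), carry-in 0) doesn't pin W yet; pick W=3 and continue ⇒ W=3.
Step 2. [col 1: H + W ≡ O (mod 10)] several values work for H in column 1 (H + W ≡ O (mod 10), carry-in 0); try H=9 ⇒ H=9.
Step 3. [col 1: H + W ≡ O (mod 10)] column 1: given H=9, W=3, carry-in 0, and digits 3,9 already taken and all letters distinct, H+W≡O (mod 10) forces O=2 ⇒ O=2.
Step 4. [col 2: S + M ≡ P (mod 10)] no forcing yet in column 2 (carry-in 1); P=7 is free and consistent — try it, so P=7.
Step 5. [col 2: S + M ≡ P (mod 10)] column 2 (S + M ≡ P (mod 10), carry-in 1) doesn't pin S yet; pick S=6 and continue. So S=6.
Step 6. [col 2: S + M ≡ P (mod 10)] column 2 reads S+M+carry(1)=P with S=6, P=7; with digits 2,3,6,7,9 already taken and all letters distinct, the only value for M is 0 ⇒ M=0.
Step 7. [col 3: O + W ≡ N (mod 10)] column 3 reads O+W+carry(0)=N with O=2, W=3; with digits 0,2,3,6,7,9 already taken and all letters distinct, the only value for N is 5, so N=5.
Step 8. [col 4: X + S ≡ R (mod 10)] column 4 reads X+S+carry(0)=R with S=6; with digits 0,2,3,5,6,7,9 already taken and all letters distinct, the only value for X is 8, so X=8.
Step 9. [col 4: X + S ≡ R (mod 10)] column 4 reads X+S+carry(0)=R with X=8, S=6; with digits 0,2,3,5,6,7,8,9 already taken and all letters distinct, the only value for R is 4. So R=4.
Step 10. [col 5: P + W ≡ C (mod 10)] from column 5 (P=7, W=3, carry-in 1, digits 0,2,3,4,5,6,7,8,9 already taken and all letters distinct): C must equal 1. So C=1.

Answer: C=1, H=9, M=0, N=5, O=2, P=7, R=4, S=6, W=3, X=8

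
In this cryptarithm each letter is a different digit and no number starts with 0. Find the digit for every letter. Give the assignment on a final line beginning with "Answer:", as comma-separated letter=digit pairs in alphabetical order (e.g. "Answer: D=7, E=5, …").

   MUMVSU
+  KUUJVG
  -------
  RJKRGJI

Step 1. [R] R is the leading digit of a 7-digit sum of two 6-digit numbers; the final carry is exactly 1 ⇒ R=1.
Step 2. [col 1: U + G ≡ I (mod 10)] column 1 (U + G ≡ I (mod 10), carry-in 0) doesn't pin I yet; pick I=2 and continue, so I=2.
Step 3. [col 1: U + G ≡ I (mod 10)] G=9 is one option consistent with column 1 (U + G ≡ I (mod 10), carry-in 0) — take it. So G=9.
Step 4. [col 1: U + G ≡ I (mod 10)] column 1: given G=9, I=2, carry-in 0, and digits 1,2,9 already taken and all letters distinct, U+G≡I (mod 10) forces U=3. So U=3.
Step 5. [col 2: S + V ≡ J (mod 10)] several values work for J in column 2 (S + V ≡ J (mod 10), carry-in 1); try J=5, so J=5.
Step 6. [col 2: S + V ≡ J (mod 10)] several values work for V in column 2 (S + V ≡ J (mod 10), carry-in 1); try V=4 ⇒ V=4.
Step 7. [col 2: S + V ≡ J (mod 10)] in column 2 we have S+V≡J with carry-in 1; given V=4, J=5 and digits 1,2,3,4,5,9 already taken and all letters distinct, that pins S to 0, so S=0.
Step 8. [col 4: M + U ≡ R (mod 10)] in column 4 we have M+U≡R with carry-in 0; given U=3, R=1 and digits 0,1,2,3,4,5,9 already taken and all letters distinct, that pins M to 8. So M=8.
Step 9. [col 5: U + U ≡ K (mod 10)] in column 5 we have U+U≡K with carry-in 1; given U=3 and digits 0,1,2,3,4,5,8,9 already taken and all letters distinct, that pins K to 7. So K=7.

Answer: G=9, I=2, J=5, K=7, M=8, R=1, S=0, U=3, V=4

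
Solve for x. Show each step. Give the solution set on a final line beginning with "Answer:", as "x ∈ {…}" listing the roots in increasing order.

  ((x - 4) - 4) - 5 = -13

Step 1. [((x - 4) - 4) - 5 = -13] the outer -5 inverts by adding 5 ⇒ sub: (x - 4) - 4 = -8.
Step 2. [(x - 4) - 4 = -8] 4 comes off first (add 4) ⇒ sub: x - 4 = -4.
Step 3. [x - 4 = -4] -4 is outermost — add 4 both sides ⇒ sub: x = 0.

Answer: x ∈ {0}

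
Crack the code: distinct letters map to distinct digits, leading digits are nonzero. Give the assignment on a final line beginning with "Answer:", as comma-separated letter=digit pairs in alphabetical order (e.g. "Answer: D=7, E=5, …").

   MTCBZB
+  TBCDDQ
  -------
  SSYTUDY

Step 1. [col 1: B + Q ≡ Y (mod 10)] B=5 is one option consistent with column 1 (B + Q ≡ Y (mod 10), carry-in 0) — take it ⇒ B=5.
Step 2. [col 1: B + Q ≡ Y (mod 10)] several values work for Y in column 1 (B + Q ≡ Y (mod 10), carry-in 0); try Y=9, so Y=9.
Step 3. [col 1: B + Q ≡ Y (mod 10)] column 1: given B=5, Y=9, carry-in 0, and digits 5,9 already taken and all letters distinct, B+Q≡Y (mod 10) forces Q=4. So Q=4.
Step 4. [S] adding two 6-digit numbers gives at most 6+1 digits, and here it does — S is that final carry and must be 1 ⇒ S=1.
Step 5. [col 2: Z + D ≡ D (mod 10)] from column 2 (nothing yet, carry-in 0, digits 1,4,5,9 already taken and all letters distinct): Z must equal 0. So Z=0.
Step 6. [col 2: Z + D ≡ D (mod 10)] several values work for D in column 2 (Z + D ≡ D (mod 10), carry-in 0); try D=7, so D=7.
Step 7. [col 3: B + D ≡ U (mod 10)] from column 3 (B=5, D=7, carry-in 0, digits 0,1,4,5,7,9 already taken and all letters distinct): U must equal 2 ⇒ U=2.
Step 8. [col 4: C + C ≡ T (mod 10)] from column 4 (nothing yet, carry-in 1, digits 0,1,2,4,5,7,9 already taken and all letters distinct): T must equal 3, so T=3.
Step 9. [col 4: C + C ≡ T (mod 10)] from column 4 (T=3, carry-in 1, digits 0,1,2,3,4,5,7,9 already taken and all letters distinct): C must equal 6 ⇒ C=6.
Step 10. [col 6: M + T ≡ S (mod 10)] column 6 reads M+T+carry(0)=S with T=3, S=1; with digits 0,1,2,3,4,5,6,7,9 already taken and all letters distinct, the only value for M is 8. So M=8.

Answer: B=5, C=6, D=7, M=8, Q=4, S=1, T=3, U=2, Y=9, Z=0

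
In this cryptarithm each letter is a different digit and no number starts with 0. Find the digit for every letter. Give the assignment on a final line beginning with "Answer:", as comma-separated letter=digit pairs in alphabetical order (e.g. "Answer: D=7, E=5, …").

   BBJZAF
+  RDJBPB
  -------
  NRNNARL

Step 1. [col 1: F + B ≡ L (mod 10)] several values work for F in column 1 (F + B ≡ L (mod 10), carry-in 0); try F=7, so F=7.
Step 2. [col 1: F + B ≡ L (mod 10)] no forcing yet in column 1 (carry-in 0); B=9 is free and consistent — try it, so B=9.
Step 3. [N] N is the leading digit of a 7-digit sum of two 6-digit numbers; the final carry is exactly 1. So N=1.
Step 4. [col 1: F + B ≡ L (mod 10)] column 1 reads F+B+carry(0)=L with F=7, B=9; with digits 1,7,9 already taken and all letters distinct, the only value for L is 6, so L=6.
Step 5. [col 2: A + P ≡ R (mod 10)] several values work for P in column 2 (A + P ≡ R (mod 10), carry-in 1); try P=3, so P=3.
Step 6. [col 2: A + P ≡ R (mod 10)] R=8 is one option consistent with column 2 (A + P ≡ R (mod 10), carry-in 1) — take it ⇒ R=8.
Step 7. [col 2: A + P ≡ R (mod 10)] column 2 reads A+P+carry(1)=R with P=3, R=8; with digits 1,3,6,7,8,9 already taken and all letters distinct, the only value for A is 4, so A=4.
Step 8. [col 3: Z + B ≡ A (mod 10)] from column 3 (B=9, A=4, carry-in 0, digits 1,3,4,6,7,8,9 already taken and all letters distinct): Z must equal 5, so Z=5.
Step 9. [col 4: J + J ≡ N (mod 10)] column 4 reads J+J+carry(1)=N with N=1; with digits 1,3,4,5,6,7,8,9 already taken and all letters distinct, the only value for J is 0 ⇒ J=0.
Step 10. [col 5: B + D ≡ N (mod 10)] from column 5 (B=9, N=1, carry-in 0, digits 0,1,3,4,5,6,7,8,9 already taken and all letters distinct): D must equal 2 ⇒ D=2.

Answer: A=4, B=9, D=2, F=7, J=0, L=6, N=1, P=3, R=8, Z=5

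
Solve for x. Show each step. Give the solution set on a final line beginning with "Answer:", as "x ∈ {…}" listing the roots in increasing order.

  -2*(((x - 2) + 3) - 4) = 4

Step 1. [-2*(((x - 2) + 3) - 4) = 4] leading coefficient -2: divide by -2, so div: ((x - 2) + 3) - 4 = -2.
Step 2. [((x - 2) + 3) - 4 = -2] 4 comes off first (add 4), so sub: (x - 2) + 3 = 2.
Step 3. [(x - 2) + 3 = 2] 3 comes off first (subtract 3), so sub: x - 2 = -1.
Step 4. [x - 2 = -1] the outer -2 inverts by adding 2, so sub: x = 1.

Answer: x ∈ {1}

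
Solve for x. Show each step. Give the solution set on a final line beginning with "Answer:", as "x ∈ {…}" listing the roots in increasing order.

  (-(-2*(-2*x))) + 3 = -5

Step 1. [(-(-2*(-2*x))) + 3 = -5] +3 is outermost — subtract 3 both sides, so sub: -(-2*(-2*x)) = -8.
Step 2. [-(-2*(-2*x)) = -8] leading − — multiply by −1, so neg: -2*(-2*x) = 8.
Step 3. [-2*(-2*x) = 8] -2·(inner) — divide through by -2 ⇒ div: -2*x = -4.
Step 4. [-2*x = -4] leading coefficient -2: divide by -2, so div: x = 2.

Answer: x ∈ {2}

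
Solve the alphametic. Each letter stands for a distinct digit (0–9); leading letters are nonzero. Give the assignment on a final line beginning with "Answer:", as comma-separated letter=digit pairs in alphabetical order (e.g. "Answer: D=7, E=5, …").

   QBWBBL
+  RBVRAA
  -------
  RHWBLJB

Step 1. [col 1: L + A ≡ B (mod 10)] no forcing yet in column 1 (carry-in 0); B=3 is free and consistent — try it ⇒ B=3.
Step 2. [col 1: L + A ≡ B (mod 10)] no forcing yet in column 1 (carry-in 0); L=5 is free and consistent — try it ⇒ L=5.
Step 3. [col 1: L + A ≡ B (mod 10)] column 1: given L=5, B=3, carry-in 0, and digits 3,5 already taken and all letters distinct, L+A≡B (mod 10) forces A=8, so A=8.
Step 4. [R] the sum has 7 digits but both addends have 6; that extra leading digit R is the final carry, namely 1 ⇒ R=1.
Step 5. [col 2: B + A ≡ J (mod 10)] column 2 reads B+A+carry(1)=J with B=3, A=8; with digits 1,3,5,8 already taken and all letters distinct, the only value for J is 2. So J=2.
Step 6. [col 4: W + V ≡ B (mod 10)] W=7 is one option consistent with column 4 (W + V ≡ B (mod 10), carry-in 0) — take it. So W=7.
Step 7. [col 4: W + V ≡ B (mod 10)] in column 4 we have W+V≡B with carry-in 0; given W=7, B=3 and digits 1,2,3,5,7,8 already taken and all letters distinct, that pins V to 6. So V=6.
Step 8. [col 6: Q + R ≡ H (mod 10)] from column 6 (R=1, carry-in 0, digits 1,2,3,5,6,7,8 already taken and all letters distinct): Q must equal 9, so Q=9.
Step 9. [col 6: Q + R ≡ H (mod 10)] column 6 reads Q+R+carry(0)=H with Q=9, R=1; with digits 1,2,3,5,6,7,8,9 already taken and all letters distinct, the only value for H is 0, so H=0.

Answer: A=8, B=3, H=0, J=2, L=5, Q=9, R=1, V=6, W=7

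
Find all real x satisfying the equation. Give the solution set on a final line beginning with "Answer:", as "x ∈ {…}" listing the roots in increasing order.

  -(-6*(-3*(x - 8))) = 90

Step 1. [-(-6*(-3*(x - 8))) = 90] leading − — multiply by −1, so neg: -6*(-3*(x - 8)) = -90.
Step 2. [-6*(-3*(x - 8)) = -90] -6·(inner) — divide through by -6. So div: -3*(x - 8) = 15.
Step 3. [-3*(x - 8) = 15] leading coefficient -3: divide by -3, so div: x - 8 = -5.
Step 4. [x - 8 = -5] 8 comes off first (add 8) ⇒ sub: x = 3.

Answer: x ∈ {3}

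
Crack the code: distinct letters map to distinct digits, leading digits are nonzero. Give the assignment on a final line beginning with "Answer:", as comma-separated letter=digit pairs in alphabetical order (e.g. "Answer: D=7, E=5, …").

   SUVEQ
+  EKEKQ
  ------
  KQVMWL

Step 1. [K] adding two 5-digit numbers gives at most 5+1 digits, and here it does — K is that final carry and must be 1, so K=1.
Step 2. [col 1: Q + Q ≡ L (mod 10)] Q=5 is one option consistent with column 1 (Q + Q ≡ L (mod 10), carry-in 0) — take it. So Q=5.
Step 3. [col 1: Q + Q ≡ L (mod 10)] from column 1 (Q=5, carry-in 0, digits 1,5 already taken and all letters distinct): L must equal 0 ⇒ L=0.
Step 4. [col 2: E + K ≡ W (mod 10)] no forcing yet in column 2 (carry-in 1); E=7 is free and consistent — try it, so E=7.
Step 5. [col 2: E + K ≡ W (mod 10)] in column 2 we have E+K≡W with carry-in 1; given E=7, K=1 and digits 0,1,5,7 already taken and all letters distinct, that pins W to 9 ⇒ W=9.
Step 6. [col 3: V + E ≡ M (mod 10)] column 3: given E=7, carry-in 0, and digits 0,1,5,7,9 already taken and all letters distinct, V+E≡M (mod 10) forces V=6 ⇒ V=6.
Step 7. [col 3: V + E ≡ M (mod 10)] in column 3 we have V+E≡M with carry-in 0; given V=6, E=7 and digits 0,1,5,6,7,9 already taken and all letters distinct, that pins M to 3 ⇒ M=3.
Step 8. [col 4: U + K ≡ V (mod 10)] column 4 reads U+K+carry(1)=V with K=1, V=6; with digits 0,1,3,5,6,7,9 already taken and all letters distinct, the only value for U is 4. So U=4.
Step 9. [col 5: S + E ≡ Q (mod 10)] column 5: given E=7, Q=5, carry-in 0, and digits 0,1,3,4,5,6,7,9 already taken and all letters distinct, S+E≡Q (mod 10) forces S=8, so S=8.

Answer: E=7, K=1, L=0, M=3, Q=5, S=8, U=4, V=6, W=9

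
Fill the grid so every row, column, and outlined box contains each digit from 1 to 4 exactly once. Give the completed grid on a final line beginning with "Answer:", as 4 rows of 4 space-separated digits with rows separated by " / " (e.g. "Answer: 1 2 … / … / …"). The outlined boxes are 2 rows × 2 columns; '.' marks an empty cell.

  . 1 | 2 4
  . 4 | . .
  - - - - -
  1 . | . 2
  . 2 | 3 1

Step 1. [r2c4∈{3}] r2c4's peers cover all but 3, so r2c4=3.
Step 2. [r2c1∈{2}] r2c1 is down to just 2, so r2c1=2.
Step 3. [r4c1∈{4}] r4c1 is down to just 4, so r4c1=4.
Step 4. [r1c1∈{3}] r1c1 has the single candidate 3, so r1c1=3.
Step 5. [r3c2∈{3}] r3c2's peers cover all but 3 ⇒ r3c2=3.
Step 6. [r3c3∈{4}] r3c3 has the single candidate 4. So r3c3=4.
Step 7. [r2c3∈{1}] nothing but 1 survives at r2c3, so r2c3=1.

Answer: 3 1 2 4 / 2 4 1 3 / 1 3 4 2 / 4 2 3 1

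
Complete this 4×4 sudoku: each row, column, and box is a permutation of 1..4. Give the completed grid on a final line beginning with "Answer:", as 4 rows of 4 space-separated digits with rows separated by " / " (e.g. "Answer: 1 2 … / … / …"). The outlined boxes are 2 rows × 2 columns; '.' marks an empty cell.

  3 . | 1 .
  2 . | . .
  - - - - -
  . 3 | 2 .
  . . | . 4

Step 1. [r2c2∈{1,4}] across row 2, 1 lands solely at r2c2 ⇒ r2c2=1.
Step 2. [r2c4∈{3}] nothing but 3 survives at r2c4 ⇒ r2c4=3.
Step 3. [r3c4∈{1}] r3c4 is down to just 1 ⇒ r3c4=1.
Step 4. [r4c3∈{3}] r4c3's peers cover all but 3, so r4c3=3.
Step 5. [r1c4∈{2}] r1c4 is down to just 2, so r1c4=2.
Step 6. [r4c1∈{1}] only 1 remains possible at r4c1, so r4c1=1.
Step 7. [r1c2∈{4}] r1c2 is down to just 4, so r1c2=4.
Step 8. [r2c3∈{4}] r2c3 is down to just 4 ⇒ r2c3=4.
Step 9. [r4c2∈{2}] r4c2 is down to just 2, so r4c2=2.
Step 10. [r3c1∈{4}] r3c1 has the single candidate 4, so r3c1=4.

Answer: 3 4 1 2 / 2 1 4 3 / 4 3 2 1 / 1 2 3 4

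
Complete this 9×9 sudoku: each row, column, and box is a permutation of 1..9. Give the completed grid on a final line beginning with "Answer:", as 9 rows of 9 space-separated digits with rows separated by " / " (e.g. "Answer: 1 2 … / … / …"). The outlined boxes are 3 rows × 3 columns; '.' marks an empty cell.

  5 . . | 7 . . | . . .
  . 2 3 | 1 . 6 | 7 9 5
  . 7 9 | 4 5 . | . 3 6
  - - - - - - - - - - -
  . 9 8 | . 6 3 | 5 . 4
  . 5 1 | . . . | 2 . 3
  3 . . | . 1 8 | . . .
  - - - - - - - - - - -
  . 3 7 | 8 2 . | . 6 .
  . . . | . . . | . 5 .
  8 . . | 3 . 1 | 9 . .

Step 1. [r1c2∈{1,4,6,8}] across col 2, 8 lands solely at r1c2, so r1c2=8.
Step 2. [r8c2∈{1,4,6}] in col 2, 1 fits only at r8c2 ⇒ r8c2=1.
Step 3. [r5c1∈{4,6,7}] row 5 places 6 nowhere but r5c1. So r5c1=6.
Step 4. [r6c8∈{7}] nothing but 7 survives at r6c8, so r6c8=7.
Step 5. [r5c4∈{9}] r5c4's peers cover all but 9, so r5c4=9.
Step 6. [r9c2∈{4,6}] col 2 places 6 nowhere but r9c2, so r9c2=6.
Step 7. [r8c9∈{2,7,8}] 8 has one home in col 9: r8c9 ⇒ r8c9=8.
Step 8. [r2c1∈{4}] nothing but 4 survives at r2c1, so r2c1=4.
Step 9. [r4c4∈{2}] r4c4 is down to just 2, so r4c4=2.
Step 10. [r8c1∈{2,9}] 2 has one home in col 1: r8c1 ⇒ r8c1=2.
Step 11. [r8c3∈{4}] r8c3's peers cover all but 4, so r8c3=4.
Step 12. [r9c9∈{2,7}] across col 9, 7 lands solely at r9c9 ⇒ r9c9=7.
Step 13. [r9c5∈{4}] r9c5 has the single candidate 4 ⇒ r9c5=4.
Step 14. [r1c9∈{1,2}] r1c9 is the only open cell in col 9 admitting 2, so r1c9=2.
Step 15. [r1c6∈{9}] r1c6's peers cover all but 9. So r1c6=9.
Step 16. [r1c8∈{1,4}] r1c8 is the only open cell in col 8 admitting 4. So r1c8=4.
Step 17. [r5c5∈{7}] r5c5's peers cover all but 7 ⇒ r5c5=7.
Step 18. [r1c7∈{1}] only 1 remains possible at r1c7. So r1c7=1.
Step 19. [r4c8∈{1}] r4c8's peers cover all but 1. So r4c8=1.
Step 20. [r7c1∈{9}] only 9 remains possible at r7c1. So r7c1=9.
Step 21. [r8c6∈{7}] r8c6's peers cover all but 7, so r8c6=7.
Step 22. [r4c1∈{7}] only 7 remains possible at r4c1. So r4c1=7.
Step 23. [r3c1∈{1}] only 1 remains possible at r3c1 ⇒ r3c1=1.
Step 24. [r9c8∈{2}] only 2 remains possible at r9c8 ⇒ r9c8=2.
Step 25. [r6c3∈{2}] only 2 remains possible at r6c3. So r6c3=2.
Step 26. [r7c9∈{1}] r7c9's peers cover all but 1. So r7c9=1.
Step 27. [r7c6∈{5}] only 5 remains possible at r7c6 ⇒ r7c6=5.
Step 28. [r1c5∈{3}] nothing but 3 survives at r1c5. So r1c5=3.
Step 29. [r8c5∈{9}] only 9 remains possible at r8c5. So r8c5=9.
Step 30. [r3c7∈{8}] r3c7's peers cover all but 8. So r3c7=8.
Step 31. [r6c9∈{9}] r6c9 has the single candidate 9, so r6c9=9.
Step 32. [r7c7∈{4}] nothing but 4 survives at r7c7, so r7c7=4.
Step 33. [r8c4∈{6}] r8c4 has the single candidate 6, so r8c4=6.
Step 34. [r5c6∈{4}] r5c6's peers cover all but 4, so r5c6=4.
Step 35. [r6c7∈{6}] r6c7's peers cover all but 6. So r6c7=6.
Step 36. [r5c8∈{8}] nothing but 8 survives at r5c8 ⇒ r5c8=8.
Step 37. [r1c3∈{6}] r1c3 has the single candidate 6 ⇒ r1c3=6.
Step 38. [r9c3∈{5}] r9c3's peers cover all but 5, so r9c3=5.
Step 39. [r8c7∈{3}] only 3 remains possible at r8c7 ⇒ r8c7=3.
Step 40. [r6c4∈{5}] only 5 remains possible at r6c4 ⇒ r6c4=5.
Step 41. [r2c5∈{8}] r2c5 has the single candidate 8, so r2c5=8.
Step 42. [r6c2∈{4}] r6c2 is down to just 4 ⇒ r6c2=4.
Step 43. [r3c6∈{2}] nothing but 2 survives at r3c6 ⇒ r3c6=2.

Answer: 5 8 6 7 3 9 1 4 2 / 4 2 3 1 8 6 7 9 5 / 1 7 9 4 5 2 8 3 6 / 7 9 8 2 6 3 5 1 4 / 6 5 1 9 7 4 2 8 3 / 3 4 2 5 1 8 6 7 9 / 9 3 7 8 2 5 4 6 1 / 2 1 4 6 9 7 3 5 8 / 8 6 5 3 4 1 9 2 7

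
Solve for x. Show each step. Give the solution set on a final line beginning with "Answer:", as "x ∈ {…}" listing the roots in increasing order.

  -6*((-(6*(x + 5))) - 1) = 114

Step 1. [-6*((-(6*(x + 5))) - 1) = 114] LHS = -6·(…); ÷-6 both sides ⇒ div: (-(6*(x + 5))) - 1 = -19.
Step 2. [(-(6*(x + 5))) - 1 = -19] peel the -1: add 1 from each side. So sub: -(6*(x + 5)) = -18.
Step 3. [-(6*(x + 5)) = -18] leading − — multiply by −1, so neg: 6*(x + 5) = 18.
Step 4. [6*(x + 5) = 18] LHS = 6·(…); ÷6 both sides ⇒ div: x + 5 = 3.
Step 5. [x + 5 = 3] subtract 5: x sits inside (… + 5) ⇒ sub: x = -2.

Answer: x ∈ {-2}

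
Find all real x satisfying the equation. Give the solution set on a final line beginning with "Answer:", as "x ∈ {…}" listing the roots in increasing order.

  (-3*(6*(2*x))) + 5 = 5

Step 1. [(-3*(6*(2*x))) + 5 = 5] +5 is outermost — subtract 5 both sides ⇒ sub: -3*(6*(2*x)) = 0.
Step 2. [-3*(6*(2*x)) = 0] -3·(inner) — divide through by -3 ⇒ div: 6*(2*x) = 0.
Step 3. [6*(2*x) = 0] divide by the outer 6, so div: 2*x = 0.
Step 4. [2*x = 0] LHS = 2·(…); ÷2 both sides, so div: x = 0.

Answer: x ∈ {0}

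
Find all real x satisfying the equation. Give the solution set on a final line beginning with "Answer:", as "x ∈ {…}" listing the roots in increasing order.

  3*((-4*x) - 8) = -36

Step 1. [3*((-4*x) - 8) = -36] divide by the outer 3. So div: (-4*x) - 8 = -12.
Step 2. [(-4*x) - 8 = -12] 8 comes off first (add 8), so sub: -4*x = -4.
Step 3. [-4*x = -4] LHS = -4·(…); ÷-4 both sides ⇒ div: x = 1.

Answer: x ∈ {1}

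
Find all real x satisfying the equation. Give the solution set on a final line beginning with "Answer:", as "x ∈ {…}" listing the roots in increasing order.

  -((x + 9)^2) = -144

Step 1. [-((x + 9)^2) = -144] flip signs both sides ⇒ neg: (x + 9)^2 = 144.
Step 2. [(x + 9)^2 = 144] √ both sides: 144 ≥ 0 gives two branches, so sqrt: x + 9 = 12 or -12.
Step 3. [x + 9 = 12 or -12] the outer +9 inverts by subtracting 9, so sub: x = 3 or -21.

Answer: x ∈ {-21, 3}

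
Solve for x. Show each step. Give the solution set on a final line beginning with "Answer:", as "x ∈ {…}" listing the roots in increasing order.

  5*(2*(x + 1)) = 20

Step 1. [5*(2*(x + 1)) = 20] 5 out front; divide by 5. So div: 2*(x + 1) = 4.
Step 2. [2*(x + 1) = 4] LHS = 2·(…); ÷2 both sides. So div: x + 1 = 2.
Step 3. [x + 1 = 2] subtract 1: x sits inside (… + 1), so sub: x = 1.

Answer: x ∈ {1}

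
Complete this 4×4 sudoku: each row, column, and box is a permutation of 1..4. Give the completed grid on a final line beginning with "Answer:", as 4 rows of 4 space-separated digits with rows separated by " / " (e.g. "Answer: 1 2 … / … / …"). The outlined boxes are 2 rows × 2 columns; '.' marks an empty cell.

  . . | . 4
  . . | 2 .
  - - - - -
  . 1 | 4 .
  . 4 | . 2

Step 1. [r2c2∈{3}] r2c2 is down to just 3 ⇒ r2c2=3.
Step 2. [r3c4∈{3}] r3c4's peers cover all but 3. So r3c4=3.
Step 3. [r2c4∈{1}] r2c4 has the single candidate 1, so r2c4=1.
Step 4. [r1c1∈{1,2}] r1c1 is the only open cell in row 1 admitting 1, so r1c1=1.
Step 5. [r1c3∈{3}] r1c3 has the single candidate 3 ⇒ r1c3=3.
Step 6. [r2c1∈{4}] nothing but 4 survives at r2c1, so r2c1=4.
Step 7. [r3c1∈{2}] nothing but 2 survives at r3c1. So r3c1=2.
Step 8. [r1c2∈{2}] only 2 remains possible at r1c2 ⇒ r1c2=2.
Step 9. [r4c3∈{1}] r4c3 is down to just 1, so r4c3=1.
Step 10. [r4c1∈{3}] nothing but 3 survives at r4c1. So r4c1=3.

Answer: 1 2 3 4 / 4 3 2 1 / 2 1 4 3 / 3 4 1 2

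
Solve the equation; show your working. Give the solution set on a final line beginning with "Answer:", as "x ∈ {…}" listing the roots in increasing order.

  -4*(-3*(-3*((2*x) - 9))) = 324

Step 1. [-4*(-3*(-3*((2*x) - 9))) = 324] leading coefficient -4: divide by -4 ⇒ div: -3*(-3*((2*x) - 9)) = -81.
Step 2. [-3*(-3*((2*x) - 9)) = -81] LHS = -3·(…); ÷-3 both sides ⇒ div: -3*((2*x) - 9) = 27.
Step 3. [-3*((2*x) - 9) = 27] LHS = -3·(…); ÷-3 both sides, so div: (2*x) - 9 = -9.
Step 4. [(2*x) - 9 = -9] add 9: x sits inside (… - 9), so sub: 2*x = 0.
Step 5. [2*x = 0] LHS = 2·(…); ÷2 both sides. So div: x = 0.

Answer: x ∈ {0}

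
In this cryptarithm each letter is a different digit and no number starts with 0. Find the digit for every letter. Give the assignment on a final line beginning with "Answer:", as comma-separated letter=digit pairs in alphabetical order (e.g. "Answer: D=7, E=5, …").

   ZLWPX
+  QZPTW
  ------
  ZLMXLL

Step 1. [Z] Z is the leading digit of a 6-digit sum of two 5-digit numbers; the final carry is exactly 1. So Z=1.
Step 2. [col 1: X + W ≡ L (mod 10)] column 1 (X + W ≡ L (mod 10), carry-in 0) doesn't pin X yet; pick X=3 and continue ⇒ X=3.
Step 3. [col 1: X + W ≡ L (mod 10)] no forcing yet in column 1 (carry-in 0); W=7 is free and consistent — try it, so W=7.
Step 4. [col 1: X + W ≡ L (mod 10)] column 1 reads X+W+carry(0)=L with X=3, W=7; with digits 1,3,7 already taken and all letters distinct, the only value for L is 0 ⇒ L=0.
Step 5. [col 2: P + T ≡ L (mod 10)] T=4 is one option consistent with column 2 (P + T ≡ L (mod 10), carry-in 1) — take it ⇒ T=4.
Step 6. [col 2: P + T ≡ L (mod 10)] column 2 reads P+T+carry(1)=L with T=4, L=0; with digits 0,1,3,4,7 already taken and all letters distinct, the only value for P is 5. So P=5.
Step 7. [col 4: L + Z ≡ M (mod 10)] in column 4 we have L+Z≡M with carry-in 1; given L=0, Z=1 and digits 0,1,3,4,5,7 already taken and all letters distinct, that pins M to 2. So M=2.
Step 8. [col 5: Z + Q ≡ L (mod 10)] column 5: given Z=1, L=0, carry-in 0, and digits 0,1,2,3,4,5,7 already taken and all letters distinct, Z+Q≡L (mod 10) forces Q=9 ⇒ Q=9.

Answer: L=0, M=2, P=5, Q=9, T=4, W=7, X=3, Z=1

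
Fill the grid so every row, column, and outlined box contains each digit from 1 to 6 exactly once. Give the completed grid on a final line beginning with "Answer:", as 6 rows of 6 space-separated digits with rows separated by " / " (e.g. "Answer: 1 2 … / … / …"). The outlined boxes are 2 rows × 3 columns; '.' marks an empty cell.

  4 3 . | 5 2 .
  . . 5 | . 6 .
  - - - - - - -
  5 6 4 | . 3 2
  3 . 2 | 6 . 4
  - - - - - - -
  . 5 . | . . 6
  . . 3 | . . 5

Step 1. [r5c3∈{1}] only 1 remains possible at r5c3, so r5c3=1.
Step 2. [r2c1∈{1,2}] in col 1, 1 fits only at r2c1, so r2c1=1.
Step 3. [r5c4∈{2,3,4}] row 5 places 3 nowhere but r5c4. So r5c4=3.
Step 4. [r6c4∈{1,2,4}] col 4 places 2 nowhere but r6c4, so r6c4=2.
Step 5. [r6c5∈{1,4}] r6c5 is the only open cell in row 6 admitting 1 ⇒ r6c5=1.
Step 6. [r1c3∈{6}] only 6 remains possible at r1c3 ⇒ r1c3=6.
Step 7. [r2c2∈{2}] r2c2 has the single candidate 2 ⇒ r2c2=2.
Step 8. [r2c4∈{4}] r2c4 has the single candidate 4, so r2c4=4.
Step 9. [r6c1∈{6}] r6c1 is down to just 6, so r6c1=6.
Step 10. [r4c2∈{1}] r4c2 has the single candidate 1. So r4c2=1.
Step 11. [r3c4∈{1}] r3c4 is down to just 1, so r3c4=1.
Step 12. [r4c5∈{5}] only 5 remains possible at r4c5 ⇒ r4c5=5.
Step 13. [r1c6∈{1}] nothing but 1 survives at r1c6 ⇒ r1c6=1.
Step 14. [r5c1∈{2}] r5c1 is down to just 2. So r5c1=2.
Step 15. [r2c6∈{3}] nothing but 3 survives at r2c6. So r2c6=3.
Step 16. [r6c2∈{4}] only 4 remains possible at r6c2, so r6c2=4.
Step 17. [r5c5∈{4}] r5c5's peers cover all but 4. So r5c5=4.

Answer: 4 3 6 5 2 1 / 1 2 5 4 6 3 / 5 6 4 1 3 2 / 3 1 2 6 5 4 / 2 5 1 3 4 6 / 6 4 3 2 1 5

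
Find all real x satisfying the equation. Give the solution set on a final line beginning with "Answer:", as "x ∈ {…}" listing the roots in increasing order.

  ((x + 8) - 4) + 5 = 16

Step 1. [((x + 8) - 4) + 5 = 16] subtract 5: x sits inside (… + 5) ⇒ sub: (x + 8) - 4 = 11.
Step 2. [(x + 8) - 4 = 11] peel the -4: add 4 from each side, so sub: x + 8 = 15.
Step 3. [x + 8 = 15] subtract 8: x sits inside (… + 8) ⇒ sub: x = 7.

Answer: x ∈ {7}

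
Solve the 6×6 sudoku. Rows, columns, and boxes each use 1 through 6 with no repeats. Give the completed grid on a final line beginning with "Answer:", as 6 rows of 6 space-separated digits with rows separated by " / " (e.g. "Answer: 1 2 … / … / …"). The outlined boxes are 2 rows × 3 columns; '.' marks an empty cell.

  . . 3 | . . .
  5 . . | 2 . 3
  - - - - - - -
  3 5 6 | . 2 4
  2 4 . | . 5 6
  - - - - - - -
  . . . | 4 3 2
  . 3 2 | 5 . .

Step 1. [r1c4∈{1,6}] r1c4 is the only open cell in col 4 admitting 6. So r1c4=6.
Step 2. [r6c1∈{1,4,6}] row 6 places 4 nowhere but r6c1. So r6c1=4.
Step 3. [r1c1∈{1}] r1c1 has the single candidate 1. So r1c1=1.
Step 4. [r5c2∈{1,6}] 1 has one home in col 2: r5c2 ⇒ r5c2=1.
Step 5. [r2c5∈{1,4}] 1 has one home in row 2: r2c5. So r2c5=1.
Step 6. [r4c3∈{1}] nothing but 1 survives at r4c3, so r4c3=1.
Step 7. [r2c3∈{4}] r2c3's peers cover all but 4, so r2c3=4.
Step 8. [r2c2∈{6}] r2c2 is down to just 6 ⇒ r2c2=6.
Step 9. [r6c6∈{1}] nothing but 1 survives at r6c6 ⇒ r6c6=1.
Step 10. [r1c5∈{4}] r1c5 is down to just 4 ⇒ r1c5=4.
Step 11. [r6c5∈{6}] r6c5 has the single candidate 6. So r6c5=6.
Step 12. [r3c4∈{1}] r3c4's peers cover all but 1. So r3c4=1.
Step 13. [r4c4∈{3}] nothing but 3 survives at r4c4, so r4c4=3.
Step 14. [r5c3∈{5}] r5c3 has the single candidate 5 ⇒ r5c3=5.
Step 15. [r1c2∈{2}] nothing but 2 survives at r1c2, so r1c2=2.
Step 16. [r5c1∈{6}] r5c1's peers cover all but 6 ⇒ r5c1=6.
Step 17. [r1c6∈{5}] r1c6 is down to just 5, so r1c6=5.

Answer: 1 2 3 6 4 5 / 5 6 4 2 1 3 / 3 5 6 1 2 4 / 2 4 1 3 5 6 / 6 1 5 4 3 2 / 4 3 2 5 6 1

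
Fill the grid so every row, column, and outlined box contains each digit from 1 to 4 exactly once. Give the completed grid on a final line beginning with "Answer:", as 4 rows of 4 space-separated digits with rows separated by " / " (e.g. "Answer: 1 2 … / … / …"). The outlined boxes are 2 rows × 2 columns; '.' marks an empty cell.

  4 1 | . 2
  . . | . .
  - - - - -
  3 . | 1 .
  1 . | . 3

Step 1. [r3c2∈{2,4}] r3c2 is the only open cell in row 3 admitting 2 ⇒ r3c2=2.
Step 2. [r3c4∈{4}] only 4 remains possible at r3c4 ⇒ r3c4=4.
Step 3. [r2c3∈{3,4}] in row 2, 4 fits only at r2c3, so r2c3=4.
Step 4. [r4c3∈{2}] only 2 remains possible at r4c3. So r4c3=2.
Step 5. [r2c1∈{2}] nothing but 2 survives at r2c1, so r2c1=2.
Step 6. [r2c2∈{3}] r2c2 has the single candidate 3, so r2c2=3.
Step 7. [r4c2∈{4}] r4c2's peers cover all but 4, so r4c2=4.
Step 8. [r1c3∈{3}] r1c3's peers cover all but 3. So r1c3=3.
Step 9. [r2c4∈{1}] r2c4 is down to just 1. So r2c4=1.

Answer: 4 1 3 2 / 2 3 4 1 / 3 2 1 4 / 1 4 2 3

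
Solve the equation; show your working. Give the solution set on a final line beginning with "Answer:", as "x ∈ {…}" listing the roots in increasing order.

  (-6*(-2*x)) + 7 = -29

Step 1. [(-6*(-2*x)) + 7 = -29] 7 comes off first (subtract 7), so sub: -6*(-2*x) = -36.
Step 2. [-6*(-2*x) = -36] -6 out front; divide by -6 ⇒ div: -2*x = 6.
Step 3. [-2*x = 6] -2·(inner) — divide through by -2 ⇒ div: x = -3.

Answer: x ∈ {-3}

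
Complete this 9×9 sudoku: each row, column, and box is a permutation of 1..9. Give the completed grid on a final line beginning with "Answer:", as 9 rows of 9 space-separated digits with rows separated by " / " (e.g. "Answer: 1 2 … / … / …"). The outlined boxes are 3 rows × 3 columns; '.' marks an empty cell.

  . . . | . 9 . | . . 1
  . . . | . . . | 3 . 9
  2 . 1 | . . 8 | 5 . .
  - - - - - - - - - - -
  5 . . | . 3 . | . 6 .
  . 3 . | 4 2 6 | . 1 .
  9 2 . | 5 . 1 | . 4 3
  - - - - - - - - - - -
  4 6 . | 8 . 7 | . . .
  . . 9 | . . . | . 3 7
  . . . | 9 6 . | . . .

Step 1. [r4c4∈{7}] nothing but 7 survives at r4c4, so r4c4=7.
Step 2. [r9c6∈{2,3,4,5}] box 8 places 3 nowhere but r9c6, so r9c6=3.
Step 3. [r1c1∈{3,6,7,8}] in col 1, 3 fits only at r1c1. So r1c1=3.
Step 4. [r3c8∈{7}] nothing but 7 survives at r3c8, so r3c8=7.
Step 5. [r2c5∈{1,4,5,7}] in col 5, 7 fits only at r2c5. So r2c5=7.
Step 6. [r8c7∈{1,2,4,6,8}] r8c7 is the only open cell in row 8 admitting 6, so r8c7=6.
Step 7. [r3c5∈{4}] r3c5 is down to just 4, so r3c5=4.
Step 8. [r1c7∈{2,4,8}] r1c7 is the only open cell in box 3 admitting 4. So r1c7=4.
Step 9. [r4c2∈{1,4,8}] in row 4, 1 fits only at r4c2 ⇒ r4c2=1.
Step 10. [r6c3∈{6,7,8}] in row 6, 6 fits only at r6c3 ⇒ r6c3=6.
Step 11. [r5c7∈{7,8,9}] in row 5, 9 fits only at r5c7, so r5c7=9.
Step 12. [r9c9∈{2,4,5,8}] in row 9, 4 fits only at r9c9. So r9c9=4.
Step 13. [r2c4∈{1,2,6}] 1 has one home in row 2: r2c4 ⇒ r2c4=1.
Step 14. [r2c2∈{4,5,8}] across col 2, 4 lands solely at r2c2, so r2c2=4.
Step 15. [r8c4∈{2}] only 2 remains possible at r8c4 ⇒ r8c4=2.
Step 16. [r5c9∈{5,8}] across row 5, 5 lands solely at r5c9. So r5c9=5.
Step 17. [r7c9∈{2}] r7c9's peers cover all but 2 ⇒ r7c9=2.
Step 18. [r4c9∈{8}] r4c9 is down to just 8, so r4c9=8.
Step 19. [r9c7∈{1,8}] 8 has one home in col 7: r9c7 ⇒ r9c7=8.
Step 20. [r9c8∈{5}] r9c8's peers cover all but 5 ⇒ r9c8=5.
Step 21. [r9c2∈{7}] r9c2 has the single candidate 7. So r9c2=7.
Step 22. [r1c3∈{5,7,8}] r1c3 is the only open cell in row 1 admitting 7, so r1c3=7.
Step 23. [r5c3∈{8}] only 8 remains possible at r5c3 ⇒ r5c3=8.
Step 24. [r2c3∈{5}] nothing but 5 survives at r2c3. So r2c3=5.
Step 25. [r8c2∈{5,8}] across col 2, 5 lands solely at r8c2 ⇒ r8c2=5.
Step 26. [r8c5∈{1}] r8c5's peers cover all but 1. So r8c5=1.
Step 27. [r1c2∈{8}] r1c2 is down to just 8, so r1c2=8.
Step 28. [r2c6∈{2}] r2c6 has the single candidate 2 ⇒ r2c6=2.
Step 29. [r3c4∈{3,6}] r3c4 is the only open cell in row 3 admitting 3 ⇒ r3c4=3.
Step 30. [r2c1∈{6}] r2c1 has the single candidate 6. So r2c1=6.
Step 31. [r7c5∈{5}] r7c5's peers cover all but 5. So r7c5=5.
Step 32. [r3c9∈{6}] r3c9 has the single candidate 6 ⇒ r3c9=6.
Step 33. [r6c7∈{7}] only 7 remains possible at r6c7 ⇒ r6c7=7.
Step 34. [r3c2∈{9}] nothing but 9 survives at r3c2, so r3c2=9.
Step 35. [r1c6∈{5}] r1c6 has the single candidate 5. So r1c6=5.
Step 36. [r7c7∈{1}] r7c7 has the single candidate 1, so r7c7=1.
Step 37. [r8c6∈{4}] nothing but 4 survives at r8c6 ⇒ r8c6=4.
Step 38. [r1c4∈{6}] only 6 remains possible at r1c4. So r1c4=6.
Step 39. [r6c5∈{8}] only 8 remains possible at r6c5, so r6c5=8.
Step 40. [r4c6∈{9}] r4c6 has the single candidate 9 ⇒ r4c6=9.
Step 41. [r9c3∈{2}] r9c3 is down to just 2, so r9c3=2.
Step 42. [r4c3∈{4}] r4c3's peers cover all but 4, so r4c3=4.
Step 43. [r5c1∈{7}] only 7 remains possible at r5c1, so r5c1=7.
Step 44. [r8c1∈{8}] nothing but 8 survives at r8c1, so r8c1=8.
Step 45. [r2c8∈{8}] r2c8's peers cover all but 8, so r2c8=8.
Step 46. [r7c3∈{3}] r7c3 is down to just 3 ⇒ r7c3=3.
Step 47. [r9c1∈{1}] nothing but 1 survives at r9c1. So r9c1=1.
Step 48. [r4c7∈{2}] nothing but 2 survives at r4c7, so r4c7=2.
Step 49. [r7c8∈{9}] r7c8 has the single candidate 9. So r7c8=9.
Step 50. [r1c8∈{2}] only 2 remains possible at r1c8, so r1c8=2.

Answer: 3 8 7 6 9 5 4 2 1 / 6 4 5 1 7 2 3 8 9 / 2 9 1 3 4 8 5 7 6 / 5 1 4 7 3 9 2 6 8 / 7 3 8 4 2 6 9 1 5 / 9 2 6 5 8 1 7 4 3 / 4 6 3 8 5 7 1 9 2 / 8 5 9 2 1 4 6 3 7 / 1 7 2 9 6 3 8 5 4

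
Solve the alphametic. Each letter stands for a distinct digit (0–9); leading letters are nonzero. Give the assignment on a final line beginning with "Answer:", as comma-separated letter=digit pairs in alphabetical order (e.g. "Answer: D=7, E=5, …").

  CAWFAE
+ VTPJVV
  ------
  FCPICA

Step 1. [col 1: E + V ≡ A (mod 10)] no forcing yet in column 1 (carry-in 0); E=5 is free and consistent — try it, so E=5.
Step 2. [col 1: E + V ≡ A (mod 10)] no forcing yet in column 1 (carry-in 0); A=6 is free and consistent — try it ⇒ A=6.
Step 3. [col 1: E + V ≡ A (mod 10)] from column 1 (E=5, A=6, carry-in 0, digits 5,6 already taken and all letters distinct): V must equal 1. So V=1.
Step 4. [col 2: A + V ≡ C (mod 10)] column 2: given A=6, V=1, carry-in 0, and digits 1,5,6 already taken and all letters distinct, A+V≡C (mod 10) forces C=7, so C=7.
Step 5. [col 3: F + J ≡ I (mod 10)] column 3 (F + J ≡ I (mod 10), carry-in 0) doesn't pin F yet; pick F=8 and continue. So F=8.
Step 6. [col 3: F + J ≡ I (mod 10)] several values work for J in column 3 (F + J ≡ I (mod 10), carry-in 0); try J=4, so J=4.
Step 7. [col 3: F + J ≡ I (mod 10)] from column 3 (F=8, J=4, carry-in 0, digits 1,4,5,6,7,8 already taken and all letters distinct): I must equal 2, so I=2.
Step 8. [col 4: W + P ≡ P (mod 10)] column 4 reads W+P+carry(1)=P with nothing yet; with digits 1,2,4,5,6,7,8 already taken and all letters distinct, the only value for W is 9, so W=9.
Step 9. [col 4: W + P ≡ P (mod 10)] column 4 (W + P ≡ P (mod 10), carry-in 1) doesn't pin P yet; pick P=3 and continue. So P=3.
Step 10. [col 5: A + T ≡ C (mod 10)] in column 5 we have A+T≡C with carry-in 1; given A=6, C=7 and digits 1,2,3,4,5,6,7,8,9 already taken and all letters distinct, that pins T to 0, so T=0.

Answer: A=6, C=7, E=5, F=8, I=2, J=4, P=3, T=0, V=1, W=9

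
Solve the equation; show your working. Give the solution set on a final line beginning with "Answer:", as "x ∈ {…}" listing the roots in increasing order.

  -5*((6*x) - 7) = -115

Step 1. [-5*((6*x) - 7) = -115] -5 out front; divide by -5. So div: (6*x) - 7 = 23.
Step 2. [(6*x) - 7 = 23] 7 comes off first (add 7) ⇒ sub: 6*x = 30.
Step 3. [6*x = 30] 6·(inner) — divide through by 6 ⇒ div: x = 5.

Answer: x ∈ {5}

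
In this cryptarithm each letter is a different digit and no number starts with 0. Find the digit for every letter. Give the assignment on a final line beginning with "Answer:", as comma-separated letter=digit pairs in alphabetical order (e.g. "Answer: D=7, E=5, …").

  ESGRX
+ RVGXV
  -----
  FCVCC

Step 1. [col 1: X + V ≡ C (mod 10)] column 1 (X + V ≡ C (mod 10), carry-in 0) doesn't pin V yet; pick V=7 and continue, so V=7.
Step 2. [col 1: X + V ≡ C (mod 10)] column 1 (X + V ≡ C (mod 10), carry-in 0) doesn't pin X yet; pick X=4 and continue. So X=4.
Step 3. [col 1: X + V ≡ C (mod 10)] from column 1 (X=4, V=7, carry-in 0, digits 4,7 already taken and all letters distinct): C must equal 1, so C=1.
Step 4. [col 2: R + X ≡ C (mod 10)] column 2 reads R+X+carry(1)=C with X=4, C=1; with digits 1,4,7 already taken and all letters distinct, the only value for R is 6. So R=6.
Step 5. [col 3: G + G ≡ V (mod 10)] G=8 is one option consistent with column 3 (G + G ≡ V (mod 10), carry-in 1) — take it ⇒ G=8.
Step 6. [col 4: S + V ≡ C (mod 10)] in column 4 we have S+V≡C with carry-in 1; given V=7, C=1 and digits 1,4,6,7,8 already taken and all letters distinct, that pins S to 3. So S=3.
Step 7. [col 5: E + R ≡ F (mod 10)] column 5 (E + R ≡ F (mod 10), carry-in 1) doesn't pin F yet; pick F=9 and continue. So F=9.
Step 8. [col 5: E + R ≡ F (mod 10)] in column 5 we have E+R≡F with carry-in 1; given R=6, F=9 and digits 1,3,4,6,7,8,9 already taken and all letters distinct, that pins E to 2 ⇒ E=2.

Answer: C=1, E=2, F=9, G=8, R=6, S=3, V=7, X=4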